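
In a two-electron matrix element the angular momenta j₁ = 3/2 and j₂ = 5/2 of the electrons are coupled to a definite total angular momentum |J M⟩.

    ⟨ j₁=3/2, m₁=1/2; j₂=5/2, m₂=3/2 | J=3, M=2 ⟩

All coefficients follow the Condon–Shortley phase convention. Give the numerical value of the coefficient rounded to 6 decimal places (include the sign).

−√(1/12) = -0.288675

j₁+j₂−J=1  J+j₁−j₂=2  J−j₁+j₂=4  j₁+j₂+J+1=8
(j₁±m₁, j₂±m₂, J±M) = (2,1,4,1,5,1)
P² = 48
sum k=0..1:
  [0] +1/24 = 1/24
  [1] −1/12 = -1/12
S = -1/24
C² = P²·S² = 1/12 ; C = -0.288675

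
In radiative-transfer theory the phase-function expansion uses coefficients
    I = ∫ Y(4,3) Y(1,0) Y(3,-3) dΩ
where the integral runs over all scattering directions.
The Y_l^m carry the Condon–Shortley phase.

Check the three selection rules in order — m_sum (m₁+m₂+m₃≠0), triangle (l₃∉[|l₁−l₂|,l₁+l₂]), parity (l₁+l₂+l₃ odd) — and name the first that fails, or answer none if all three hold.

m₁+m₂+m₃ = 3 + 0 − 3 = 0  ✓
triangle: |4−1|=3 ≤ l₃=3 ≤ 4+1=5  ✓
parity: l₁+l₂+l₃ = 8 is even  ✓

none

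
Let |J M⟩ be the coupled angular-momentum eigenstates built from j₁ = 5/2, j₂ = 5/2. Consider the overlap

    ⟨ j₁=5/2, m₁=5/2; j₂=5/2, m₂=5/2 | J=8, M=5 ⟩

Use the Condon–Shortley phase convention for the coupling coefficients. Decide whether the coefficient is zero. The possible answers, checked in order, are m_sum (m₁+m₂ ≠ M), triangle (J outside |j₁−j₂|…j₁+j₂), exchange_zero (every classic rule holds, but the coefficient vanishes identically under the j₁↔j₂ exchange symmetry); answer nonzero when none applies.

triangle

m-sum: m₁+m₂ = 5/2+5/2 = 5, M = 5  ✓
triangle: need |j₁−j₂| ≤ J ≤ j₁+j₂, i.e. J ∈ [0, 5]; J = 8 is outside ✗ ⇒ coefficient is 0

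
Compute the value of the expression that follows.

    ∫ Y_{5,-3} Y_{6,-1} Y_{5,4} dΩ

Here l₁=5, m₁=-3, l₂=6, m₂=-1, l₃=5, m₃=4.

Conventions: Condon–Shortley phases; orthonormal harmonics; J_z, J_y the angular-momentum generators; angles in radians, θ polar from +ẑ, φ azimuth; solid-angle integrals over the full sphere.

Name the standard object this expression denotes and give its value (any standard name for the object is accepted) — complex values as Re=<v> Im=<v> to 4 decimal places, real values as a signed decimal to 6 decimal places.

This is a Gaunt coefficient — the integral of a triple product of spherical harmonics over the sphere.
Rules hold: Σm=0, L=16 even, 1≤5≤11.
N = 11·13·11 = 1573
Δ = 6!·4!·6!/17! = 1/28588560
Racah Σ t=1..5: t=1:−1/345600 t=2:+1/13824 t=3:−1/5184 t=4:+1/13824 t=5:−1/345600 = -7/129600
⇒ 3j(5 6 5; 0 0 0)² = 80/7293, sgn +1
Racah Σ t=4..5: t=4:+1/138240 t=5:−1/518400 = 11/2073600
⇒ 3j(5 6 5; -3 -1 4)² = 77/4420, sgn -1
4πI² = N·(3j₀)²·(3jₘ)² = 3388/11271
I = -1·√(0.300594/4π) = -0.15466268

Gaunt coefficient, -0.154663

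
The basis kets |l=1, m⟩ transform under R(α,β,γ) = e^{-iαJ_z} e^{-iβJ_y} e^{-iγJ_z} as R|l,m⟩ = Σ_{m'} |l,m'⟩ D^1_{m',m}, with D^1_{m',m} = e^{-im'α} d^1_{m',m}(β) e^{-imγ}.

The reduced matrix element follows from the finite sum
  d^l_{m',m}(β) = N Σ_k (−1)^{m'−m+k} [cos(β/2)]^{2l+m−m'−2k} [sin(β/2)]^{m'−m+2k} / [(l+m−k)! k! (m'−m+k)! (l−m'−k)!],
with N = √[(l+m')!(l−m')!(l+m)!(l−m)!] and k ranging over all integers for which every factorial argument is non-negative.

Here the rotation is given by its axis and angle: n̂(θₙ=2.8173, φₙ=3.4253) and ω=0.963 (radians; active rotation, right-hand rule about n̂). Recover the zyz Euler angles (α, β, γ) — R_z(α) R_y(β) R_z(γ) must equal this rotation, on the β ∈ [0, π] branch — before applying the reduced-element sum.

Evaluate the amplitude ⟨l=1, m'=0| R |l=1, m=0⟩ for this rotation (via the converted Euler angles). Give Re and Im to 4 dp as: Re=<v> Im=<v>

Re=0.9564 Im=0.0000

Axis–angle → zyz. n̂ = (sinθₙcosφₙ, sinθₙsinφₙ, cosθₙ) = (-0.305901, -0.089192, -0.947876), ω = 0.9630.
R = I cosω + sinω [n̂]ₓ + (1−cosω) n̂n̂ᵀ gives
  R = [+0.611198, +0.789823, +0.051155; -0.766417, +0.574472, +0.287380; +0.197592, -0.214852, +0.956450]
β = atan2(√(R₁₃²+R₂₃²), R₃₃) = 0.296210; α = atan2(R₂₃, R₁₃) mod 2π = 1.394637; γ = atan2(R₃₂, −R₃₁) mod 2π = 3.968815
Split into d^1_{0,0}(β=0.2962) × two z-phases.
With c≡cos(β/2)=0.989052 and s≡sin(β/2)=0.147564, N=[1·1·1·1]^{1/2}=1.000000
k∈{0,1} keeps every argument non-negative
  k=0: (−1)^0·1.0000/(1)·0.9891^2·0.1476^0 = +0.978225
  k=1: (−1)^1·1.0000/(1)·0.9891^0·0.1476^2 = -0.021775
d^1_{0,0}(0.2962) = +0.978225 -0.021775 = +0.956450
Attach z-rotation phases: D = e^{-i(0)(1.3946)}·(+0.956450)·e^{-i(0)(3.9688)} = +0.956450+0.000000i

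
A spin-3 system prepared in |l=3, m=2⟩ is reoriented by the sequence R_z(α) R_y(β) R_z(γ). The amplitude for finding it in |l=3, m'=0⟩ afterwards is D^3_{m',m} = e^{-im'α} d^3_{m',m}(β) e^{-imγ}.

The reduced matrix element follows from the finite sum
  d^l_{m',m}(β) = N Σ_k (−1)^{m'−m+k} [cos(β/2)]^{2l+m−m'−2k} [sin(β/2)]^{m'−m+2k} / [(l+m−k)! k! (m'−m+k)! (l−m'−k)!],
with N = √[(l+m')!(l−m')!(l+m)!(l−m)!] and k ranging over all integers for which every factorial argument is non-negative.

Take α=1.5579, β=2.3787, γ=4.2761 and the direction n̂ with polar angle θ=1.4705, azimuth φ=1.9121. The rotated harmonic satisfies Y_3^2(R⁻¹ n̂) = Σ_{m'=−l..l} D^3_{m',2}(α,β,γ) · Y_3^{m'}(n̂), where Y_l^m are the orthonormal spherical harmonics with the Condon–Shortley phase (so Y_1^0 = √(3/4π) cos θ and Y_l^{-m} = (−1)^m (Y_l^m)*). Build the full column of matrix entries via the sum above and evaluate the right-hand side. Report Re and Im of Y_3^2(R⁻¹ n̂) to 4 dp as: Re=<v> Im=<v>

Need the full column D^3_{m',2} for m'=−3..3 at α=1.5579, β=2.3787, γ=4.2761.
cos(β/2)=0.372263, sin(β/2)=0.928127
d^3_{-3,2}: single k=5 term ⇒ +0.628005;  D = -0.465069+0.422020i
d^3_{-2,2}: k∈[4..5] ⇒ +0.514162 -0.639212 = -0.125050;  D = -0.082832-0.093682i
d^3_{-1,2}: k∈[3..4] ⇒ +0.260857 -0.810751 = -0.549894;  D = -0.416619+0.358904i
d^3_{0,2}: k∈[2..3] ⇒ +0.090610 -0.563237 = -0.472627;  D = +0.303830+0.362027i
d^3_{1,2}: k∈[1..2] ⇒ +0.020983 -0.260857 = -0.239875;  D = +0.185715-0.151822i
d^3_{2,2}: k∈[0..1] ⇒ +0.002661 -0.082715 = -0.080054;  D = -0.049864-0.062627i
d^3_{3,2}: single k=0 term ⇒ -0.016253;  D = -0.012844+0.009959i
Y_3^{m'}(θ=1.4705,φ=1.9121) and Σ D·Y over m':
  (-0.4651+0.4220i)·(+0.3510+0.2137i)  (-0.0828-0.0937i)·(-0.0786+0.0639i)  (-0.4166+0.3589i)·(+0.1022+0.2878i)  (+0.3038+0.3620i)·(-0.1102+0.0000i)  (+0.1857-0.1518i)·(-0.1022+0.2878i)  (-0.0499-0.0626i)·(-0.0786-0.0639i)  (-0.0128+0.0100i)·(-0.3510+0.2137i)
Y_3^2(R⁻¹ n̂) = -0.393318-0.001462i

Re=-0.3933 Im=-0.0015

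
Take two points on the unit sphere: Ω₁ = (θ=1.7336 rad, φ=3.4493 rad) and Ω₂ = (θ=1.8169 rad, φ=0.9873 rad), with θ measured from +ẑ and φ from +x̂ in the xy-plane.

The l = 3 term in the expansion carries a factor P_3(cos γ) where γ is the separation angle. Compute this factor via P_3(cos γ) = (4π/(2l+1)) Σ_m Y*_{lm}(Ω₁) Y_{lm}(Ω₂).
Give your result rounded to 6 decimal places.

0.181653

Summing Y*_{l m}(θ₁,φ₁)·Y_{l m}(θ₂,φ₂) over m ∈ [−3, 3]; prefactor 4π/(2·3+1) = 1.795196:
  term(m=-3) = 0.06883 + 0.13619j   from Y*(Ω₁)=-0.24187 - 0.31971j, Y(Ω₂)=-0.37451 - 0.06803j
  term(m=-2) = 0.00793 - 0.03693j   from Y*(Ω₁)=-0.13170 - 0.09312j, Y(Ω₂)=0.09202 + 0.21537j
  term(m=-1) = -0.04749 + 0.03837j   from Y*(Ω₁)=0.26400 + 0.08390j, Y(Ω₂)=-0.12144 + 0.18395j
  term(m=+0) = 0.04264 + 0.00000j   from Y*(Ω₁)=0.17351 + 0.00000j, Y(Ω₂)=0.24577 + 0.00000j
  term(m=+1) = -0.04749 - 0.03837j   from Y*(Ω₁)=-0.26400 + 0.08390j, Y(Ω₂)=0.12144 + 0.18395j
  term(m=+2) = 0.00793 + 0.03693j   from Y*(Ω₁)=-0.13170 + 0.09312j, Y(Ω₂)=0.09202 - 0.21537j
  term(m=+3) = 0.06883 - 0.13619j   from Y*(Ω₁)=0.24187 - 0.31971j, Y(Ω₂)=0.37451 - 0.06803j
Accumulated sum 0.10119 + 0.00000j; after 4π/(2l+1) scaling, 0.18165 + 0.00000j ⇒ P_3 = 0.181653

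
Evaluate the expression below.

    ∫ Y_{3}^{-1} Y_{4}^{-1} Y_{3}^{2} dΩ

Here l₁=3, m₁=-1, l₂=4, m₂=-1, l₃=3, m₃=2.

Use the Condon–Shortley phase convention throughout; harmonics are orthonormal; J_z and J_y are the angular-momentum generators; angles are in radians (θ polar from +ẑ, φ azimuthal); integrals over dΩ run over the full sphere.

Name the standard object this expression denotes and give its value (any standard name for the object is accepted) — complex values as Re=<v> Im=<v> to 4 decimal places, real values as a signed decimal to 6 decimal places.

Gaunt coefficient, +0.145070

This is a Gaunt coefficient — the integral of a triple product of spherical harmonics over the sphere.
m-sum 0 ✓  L=10 even ✓  1≤3≤7 ✓
Π(2lᵢ+1) = 7×9×7 = 441
triangle coeff Δ(3,4,3) = 1/34650
Σ_t [1,3]: t=1:−1/72 t=2:+1/16 t=3:−1/72 = 5/144
(3j)²=2/77 [(3 4 3; 0 0 0)], sign=-1
Σ_t [2,3]: t=2:+1/48 t=3:−1/144 = 1/72
(3j)²=16/693 [(3 4 3; -1 -1 2)], sign=-1
⇒ 4πI² = 32/121
I = (+1)√(32/121/(4π)) = 0.14506992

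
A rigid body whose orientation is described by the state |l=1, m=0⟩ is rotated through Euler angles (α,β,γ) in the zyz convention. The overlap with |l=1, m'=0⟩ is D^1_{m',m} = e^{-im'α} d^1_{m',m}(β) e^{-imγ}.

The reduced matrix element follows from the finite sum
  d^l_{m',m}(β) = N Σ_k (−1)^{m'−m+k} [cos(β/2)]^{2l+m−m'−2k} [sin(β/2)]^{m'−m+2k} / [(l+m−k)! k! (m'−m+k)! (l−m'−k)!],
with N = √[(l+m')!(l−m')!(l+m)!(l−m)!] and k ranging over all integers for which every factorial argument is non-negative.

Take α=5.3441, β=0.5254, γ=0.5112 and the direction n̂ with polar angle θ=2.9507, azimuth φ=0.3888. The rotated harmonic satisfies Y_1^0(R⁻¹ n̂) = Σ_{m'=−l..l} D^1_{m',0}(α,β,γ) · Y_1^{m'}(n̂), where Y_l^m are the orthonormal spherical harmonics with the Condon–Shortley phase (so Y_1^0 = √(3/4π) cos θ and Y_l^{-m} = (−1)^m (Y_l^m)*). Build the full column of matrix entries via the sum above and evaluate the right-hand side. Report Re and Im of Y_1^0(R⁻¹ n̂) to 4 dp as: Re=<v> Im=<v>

Re=-0.4038 Im=0.0000

Need the full column D^1_{m',0} for m'=−1..1 at α=5.3441, β=0.5254, γ=0.5112.
cos(β/2)=0.965692, sin(β/2)=0.259689
d^1_{-1,0}: single k=1 term ⇒ +0.354656;  D = +0.209434-0.286214i
d^1_{0,0}: k∈[0..1] ⇒ +0.932562 -0.067438 = +0.865123;  D = +0.865123+0.000000i
d^1_{1,0}: single k=0 term ⇒ -0.354656;  D = -0.209434-0.286214i
Y_1^{m'}(θ=2.9507,φ=0.3888) and Σ D·Y over m':
  (+0.2094-0.2862i)·(+0.0607-0.0248i)  (+0.8651+0.0000i)·(-0.4797+0.0000i)  (-0.2094-0.2862i)·(-0.0607-0.0248i)
Y_1^0(R⁻¹ n̂) = -0.403839+0.000000i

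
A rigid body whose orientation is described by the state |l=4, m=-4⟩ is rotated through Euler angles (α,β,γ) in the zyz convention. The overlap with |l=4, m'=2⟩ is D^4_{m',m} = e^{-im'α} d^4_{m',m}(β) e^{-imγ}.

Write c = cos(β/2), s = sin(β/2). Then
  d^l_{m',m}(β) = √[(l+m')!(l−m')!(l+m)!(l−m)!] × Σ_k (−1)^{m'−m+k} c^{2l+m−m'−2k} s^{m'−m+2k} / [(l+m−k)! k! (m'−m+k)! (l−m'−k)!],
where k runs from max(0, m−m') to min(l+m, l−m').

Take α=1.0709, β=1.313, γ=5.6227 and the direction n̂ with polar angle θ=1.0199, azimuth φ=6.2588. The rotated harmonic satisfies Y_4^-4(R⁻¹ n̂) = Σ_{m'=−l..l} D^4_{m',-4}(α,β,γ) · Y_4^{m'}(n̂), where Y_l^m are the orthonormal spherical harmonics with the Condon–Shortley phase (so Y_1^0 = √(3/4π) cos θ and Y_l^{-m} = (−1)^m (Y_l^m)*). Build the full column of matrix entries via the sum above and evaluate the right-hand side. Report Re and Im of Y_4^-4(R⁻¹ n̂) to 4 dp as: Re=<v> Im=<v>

Need the full column D^4_{m',-4} for m'=−4..4 at α=1.0709, β=1.3130, γ=5.6227.
cos(β/2)=0.792133, sin(β/2)=0.610348
d^4_{-4,-4}: single k=0 term ⇒ +0.155019;  D = -0.010976+0.154630i
d^4_{-3,-4}: single k=0 term ⇒ -0.337840;  D = -0.284289-0.182525i
d^4_{-2,-4}: single k=0 term ⇒ +0.486994;  D = +0.427345-0.233538i
d^4_{-1,-4}: single k=0 term ⇒ -0.530662;  D = +0.000130+0.530662i
d^4_{0,-4}: single k=0 term ⇒ +0.457144;  D = -0.401258-0.219026i
d^4_{1,-4}: single k=0 term ⇒ -0.315048;  D = +0.265027-0.170341i
d^4_{2,-4}: single k=0 term ⇒ +0.171649;  D = +0.012237+0.171212i
d^4_{3,-4}: single k=0 term ⇒ -0.070695;  D = -0.064302-0.029377i
d^4_{4,-4}: single k=0 term ⇒ +0.019258;  D = +0.015420-0.011537i
Y_4^{m'}(θ=1.0199,φ=6.2588) and Σ D·Y over m':
  (-0.0110+0.1546i)·(+0.2321+0.0227i)  (-0.2843-0.1825i)·(+0.4042+0.0296i)  (+0.4273-0.2335i)·(+0.2227+0.0109i)  (+0.0001+0.5307i)·(-0.2282-0.0056i)  (-0.4013-0.2190i)·(-0.2742+0.0000i)  (+0.2650-0.1703i)·(+0.2282-0.0056i)  (+0.0122+0.1712i)·(+0.2227-0.0109i)  (-0.0643-0.0294i)·(-0.4042+0.0296i)  (+0.0154-0.0115i)·(+0.2321-0.0227i)
Y_4^-4(R⁻¹ n̂) = +0.189404-0.150384i

Re=0.1894 Im=-0.1504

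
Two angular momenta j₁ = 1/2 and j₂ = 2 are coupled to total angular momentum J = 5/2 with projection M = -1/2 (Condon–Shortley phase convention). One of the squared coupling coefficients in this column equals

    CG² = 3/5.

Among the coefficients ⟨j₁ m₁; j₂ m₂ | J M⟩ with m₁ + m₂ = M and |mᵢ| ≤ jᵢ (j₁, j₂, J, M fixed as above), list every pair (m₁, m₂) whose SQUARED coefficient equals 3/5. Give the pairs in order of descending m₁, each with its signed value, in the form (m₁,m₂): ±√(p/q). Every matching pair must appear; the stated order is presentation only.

(-1/2,0): +√(3/5)

Admissible pairs with m₁+m₂ = M = -1/2: (-1/2,0), (1/2,-1)
  (m₁,m₂)=(1/2,-1): CG² = 2/5, CG = +√(2/5)
  (m₁,m₂)=(-1/2,0): CG² = 3/5, CG = +√(3/5)   ← matches the target
Pairs with CG² = 3/5: (-1/2,0): +√(3/5)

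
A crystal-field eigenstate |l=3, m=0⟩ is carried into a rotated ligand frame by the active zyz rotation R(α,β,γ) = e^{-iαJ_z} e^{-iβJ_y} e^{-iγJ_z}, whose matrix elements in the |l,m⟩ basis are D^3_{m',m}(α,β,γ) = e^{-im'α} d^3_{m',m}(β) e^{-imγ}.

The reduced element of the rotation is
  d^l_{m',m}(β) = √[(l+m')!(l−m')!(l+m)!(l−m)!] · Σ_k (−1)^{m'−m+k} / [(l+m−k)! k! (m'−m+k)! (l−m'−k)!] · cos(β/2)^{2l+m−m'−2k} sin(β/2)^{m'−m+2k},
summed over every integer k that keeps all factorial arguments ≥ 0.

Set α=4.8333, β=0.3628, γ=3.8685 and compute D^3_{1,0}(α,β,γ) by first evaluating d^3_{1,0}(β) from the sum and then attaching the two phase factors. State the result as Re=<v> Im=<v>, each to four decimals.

D^3_{1,0}(4.8333,0.3628,3.8685) = e^{-i·1·4.8333}·d^3_{1,0}(0.3628)·e^{-i·0·3.8685}. Compute d first:
c=cos(0.362800/2)=0.983592, s=sin(0.362800/2)=0.180407; N=√[24·2·6·6]=41.569219
The bounds max(0,m−m')=0 and min(l+m,l−m')=2 give 3 terms
  k=0: (−1)^1·41.5692/(12)·0.9836^5·0.1804^1 = -0.575332
  k=1: (−1)^2·41.5692/(4)·0.9836^3·0.1804^3 = +0.058065
  k=2: (−1)^3·41.5692/(12)·0.9836^1·0.1804^5 = -0.000651
d^3_{1,0}(0.3628) = -0.575332 +0.058065 -0.000651 = -0.517918
Phases: e^{-i·(1)·4.8333}=+0.120617+0.992699i, e^{-i·(0)·3.8685}=+1.000000+0.000000i ⇒ D=-0.062470-0.514137i

Re=-0.0625 Im=-0.5141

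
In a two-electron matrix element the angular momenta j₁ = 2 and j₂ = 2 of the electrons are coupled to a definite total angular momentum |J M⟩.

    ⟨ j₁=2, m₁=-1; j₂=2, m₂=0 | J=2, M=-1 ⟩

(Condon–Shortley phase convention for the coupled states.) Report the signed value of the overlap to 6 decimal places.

−√(1/14) = -0.267261

√[5·2!2!2!/7! · 1!3!2!2!1!3!] = √(8/7)
  +(−1)^1/∏(1,1,2,1,0,1)! = -1/2  (running -1/2)
  +(−1)^2/∏(2,0,1,0,1,2)! = 1/4  (running -1/4)
⟨..|..⟩ = √(8/7)·(-1/4) = -0.267261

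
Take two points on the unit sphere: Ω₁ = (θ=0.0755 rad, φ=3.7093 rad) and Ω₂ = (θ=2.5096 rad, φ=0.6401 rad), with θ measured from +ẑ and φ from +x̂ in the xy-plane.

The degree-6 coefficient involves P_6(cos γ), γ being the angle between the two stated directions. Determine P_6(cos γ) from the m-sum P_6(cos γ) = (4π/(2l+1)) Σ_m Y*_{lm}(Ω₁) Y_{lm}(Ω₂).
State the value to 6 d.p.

-0.404196

Expand P_6 via completeness: Σ_{m} conj(Y_{6,m}) at Ω₁ times Y_{6,m} at Ω₂ —
  term(m=-6) = (0.000000, -0.000000)   from Y*(Ω₁)=(-0.000000, -0.000000), Y(Ω₂)=(-0.015718, 0.013212)
  term(m=-5) = (0.000000, -0.000000)   from Y*(Ω₁)=(0.000004, -0.000001), Y(Ω₂)=(0.096981, -0.005719)
  term(m=-4) = (0.000029, -0.000009)   from Y*(Ω₁)=(-0.000074, 0.000088), Y(Ω₂)=(-0.223766, -0.146986)
  term(m=-3) = (0.000974, -0.000215)   from Y*(Ω₁)=(0.000292, -0.002193), Y(Ω₂)=(0.154397, 0.423624)
  term(m=-2) = (0.010711, -0.001562)   from Y*(Ω₁)=(0.012292, 0.026425), Y(Ω₂)=(0.106420, -0.355847)
  term(m=-1) = (-0.025759, 0.001868)   from Y*(Ω₁)=(-0.203681, -0.129895), Y(Ω₂)=(0.085746, -0.063855)
  term(m=+0) = (-0.390056, 0.000000)   from Y*(Ω₁)=(0.957121, -0.000000), Y(Ω₂)=(-0.407530, 0.000000)
  term(m=+1) = (-0.025759, -0.001868)   from Y*(Ω₁)=(0.203681, -0.129895), Y(Ω₂)=(-0.085746, -0.063855)
  term(m=+2) = (0.010711, 0.001562)   from Y*(Ω₁)=(0.012292, -0.026425), Y(Ω₂)=(0.106420, 0.355847)
  term(m=+3) = (0.000974, 0.000215)   from Y*(Ω₁)=(-0.000292, -0.002193), Y(Ω₂)=(-0.154397, 0.423624)
  term(m=+4) = (0.000029, 0.000009)   from Y*(Ω₁)=(-0.000074, -0.000088), Y(Ω₂)=(-0.223766, 0.146986)
  term(m=+5) = (0.000000, 0.000000)   from Y*(Ω₁)=(-0.000004, -0.000001), Y(Ω₂)=(-0.096981, -0.005719)
  term(m=+6) = (0.000000, 0.000000)   from Y*(Ω₁)=(-0.000000, 0.000000), Y(Ω₂)=(-0.015718, -0.013212)
Total Σ_m = (-0.418143, 0.000000). Multiply by 0.966644: (-0.404196, 0.000000). P_6(cos γ) = -0.404196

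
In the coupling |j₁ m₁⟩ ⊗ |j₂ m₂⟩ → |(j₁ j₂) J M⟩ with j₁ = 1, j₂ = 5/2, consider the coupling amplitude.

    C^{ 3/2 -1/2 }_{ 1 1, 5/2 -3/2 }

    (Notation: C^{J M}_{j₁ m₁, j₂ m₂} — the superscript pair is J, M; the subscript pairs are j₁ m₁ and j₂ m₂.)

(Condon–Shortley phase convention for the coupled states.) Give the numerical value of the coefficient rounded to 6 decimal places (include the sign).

triangle: 2!*0!*3!/6! = 12/720
(j±m)!: 2!*0!*1!*4!*1!*2! = 96
prefactor² = (2J+1)*Δ*N² = 32/5
  k=0: +1/(0!*2!*0!*1!*0!*2!) = 1/4
Σ = 1/4  ⇒  CG² = 32/5*(1/4)² = 2/5
CG = +√(2/5) = +0.632456

+0.632456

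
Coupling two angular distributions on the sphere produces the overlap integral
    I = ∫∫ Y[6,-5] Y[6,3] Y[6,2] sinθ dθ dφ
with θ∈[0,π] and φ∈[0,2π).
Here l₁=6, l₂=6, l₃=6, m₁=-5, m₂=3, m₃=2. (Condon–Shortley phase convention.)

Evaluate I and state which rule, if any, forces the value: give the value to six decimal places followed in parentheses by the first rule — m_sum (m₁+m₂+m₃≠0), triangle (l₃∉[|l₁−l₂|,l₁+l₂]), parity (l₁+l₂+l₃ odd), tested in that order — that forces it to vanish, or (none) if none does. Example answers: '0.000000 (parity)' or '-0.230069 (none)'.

m-sum 0 ✓  L=18 even ✓  0≤6≤12 ✓
Π(2lᵢ+1) = 13×13×13 = 2197
triangle coeff Δ(6,6,6) = 1/325909584
Σ_t [0,6]: t=0:+1/373248000 t=1:−1/1728000 t=2:+1/110592 t=3:−1/46656 t=4:+1/110592 t=5:−1/1728000 t=6:+1/373248000 = -7/1555200
(3j)²=400/46189 [(6 6 6; 0 0 0)], sign=-1
Σ_t [5,6]: t=5:−1/4147200 t=6:+1/3110400 = 1/12441600
(3j)²=7/4199 [(6 6 6; -5 3 2)], sign=+1
⇒ 4πI² = 36400/1147619
I = (-1)√(36400/1147619/(4π)) = -0.05023968
No selection rule forces the value: the integral is nonzero (none).

-0.050240 (none)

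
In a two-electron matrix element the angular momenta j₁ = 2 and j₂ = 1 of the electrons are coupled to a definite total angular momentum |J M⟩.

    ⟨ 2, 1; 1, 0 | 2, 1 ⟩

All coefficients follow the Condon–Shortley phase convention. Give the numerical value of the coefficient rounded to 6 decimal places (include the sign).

+0.408248  (= +√(1/6))

√[5·1!3!1!/6! · 3!1!1!1!3!1!] = √(3/2)
  +(−1)^0/∏(0,1,1,1,2,0)! = 1/2  (running 1/2)
  +(−1)^1/∏(1,0,0,0,3,1)! = -1/6  (running 1/3)
⟨..|..⟩ = √(3/2)·(1/3) = +0.408248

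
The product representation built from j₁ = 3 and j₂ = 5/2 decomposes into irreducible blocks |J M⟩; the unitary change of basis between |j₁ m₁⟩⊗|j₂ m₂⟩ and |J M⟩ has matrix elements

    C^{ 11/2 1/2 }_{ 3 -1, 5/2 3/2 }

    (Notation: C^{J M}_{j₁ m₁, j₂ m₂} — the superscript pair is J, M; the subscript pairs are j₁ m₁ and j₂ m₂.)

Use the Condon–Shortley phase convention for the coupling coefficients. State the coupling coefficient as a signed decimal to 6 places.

+√(25/154) = +0.402911

√[12·0!6!5!/12! · 2!4!4!1!6!5!] = √(16588800/77)
  +(−1)^0/∏(0,0,4,4,2,1)! = 1/1152  (running 1/1152)
⟨..|..⟩ = √(16588800/77)·(1/1152) = +0.402911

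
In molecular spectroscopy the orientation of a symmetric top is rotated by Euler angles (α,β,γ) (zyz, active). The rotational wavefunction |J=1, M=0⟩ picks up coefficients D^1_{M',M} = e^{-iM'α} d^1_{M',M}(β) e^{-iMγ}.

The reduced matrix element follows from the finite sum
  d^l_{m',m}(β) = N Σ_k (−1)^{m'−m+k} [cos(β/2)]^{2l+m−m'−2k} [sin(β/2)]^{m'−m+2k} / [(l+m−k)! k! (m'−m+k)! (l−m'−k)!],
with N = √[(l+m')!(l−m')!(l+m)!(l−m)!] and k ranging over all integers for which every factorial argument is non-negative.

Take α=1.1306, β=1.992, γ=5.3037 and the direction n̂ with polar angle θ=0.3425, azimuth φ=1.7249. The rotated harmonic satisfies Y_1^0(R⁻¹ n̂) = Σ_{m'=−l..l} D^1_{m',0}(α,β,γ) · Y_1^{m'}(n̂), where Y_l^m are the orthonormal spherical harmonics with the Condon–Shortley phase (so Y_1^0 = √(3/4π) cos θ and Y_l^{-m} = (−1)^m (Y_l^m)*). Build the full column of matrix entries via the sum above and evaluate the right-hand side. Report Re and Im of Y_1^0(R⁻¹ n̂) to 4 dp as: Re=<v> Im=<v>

Need the full column D^1_{m',0} for m'=−1..1 at α=1.1306, β=1.9920, γ=5.3037.
cos(β/2)=0.543664, sin(β/2)=0.839303
d^1_{-1,0}: single k=1 term ⇒ +0.645304;  D = +0.274975+0.583786i
d^1_{0,0}: k∈[0..1] ⇒ +0.295570 -0.704430 = -0.408859;  D = -0.408859+0.000000i
d^1_{1,0}: single k=0 term ⇒ -0.645304;  D = -0.274975+0.583786i
Y_1^{m'}(θ=0.3425,φ=1.7249) and Σ D·Y over m':
  (+0.2750+0.5838i)·(-0.0178-0.1147i)  (-0.4089+0.0000i)·(+0.4602+0.0000i)  (-0.2750+0.5838i)·(+0.0178-0.1147i)
Y_1^0(R⁻¹ n̂) = -0.064091+0.000000i

Re=-0.0641 Im=0.0000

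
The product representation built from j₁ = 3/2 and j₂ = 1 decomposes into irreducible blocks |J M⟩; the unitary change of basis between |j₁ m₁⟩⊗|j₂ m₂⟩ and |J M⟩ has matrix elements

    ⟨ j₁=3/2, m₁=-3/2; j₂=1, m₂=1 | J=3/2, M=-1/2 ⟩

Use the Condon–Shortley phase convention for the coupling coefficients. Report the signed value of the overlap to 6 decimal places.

triangle: 1!·2!·1!/5! = 2/120
(j±m)!: 0!·3!·2!·0!·1!·2! = 24
prefactor² = (2J+1)·Δ·N² = 8/5
  k=1: −1/(1!·0!·2!·1!·0!·0!) = -1/2
Σ = -1/2  ⇒  CG² = 8/5·(-1/2)² = 2/5
CG = −√(2/5) = -0.632456

-0.632456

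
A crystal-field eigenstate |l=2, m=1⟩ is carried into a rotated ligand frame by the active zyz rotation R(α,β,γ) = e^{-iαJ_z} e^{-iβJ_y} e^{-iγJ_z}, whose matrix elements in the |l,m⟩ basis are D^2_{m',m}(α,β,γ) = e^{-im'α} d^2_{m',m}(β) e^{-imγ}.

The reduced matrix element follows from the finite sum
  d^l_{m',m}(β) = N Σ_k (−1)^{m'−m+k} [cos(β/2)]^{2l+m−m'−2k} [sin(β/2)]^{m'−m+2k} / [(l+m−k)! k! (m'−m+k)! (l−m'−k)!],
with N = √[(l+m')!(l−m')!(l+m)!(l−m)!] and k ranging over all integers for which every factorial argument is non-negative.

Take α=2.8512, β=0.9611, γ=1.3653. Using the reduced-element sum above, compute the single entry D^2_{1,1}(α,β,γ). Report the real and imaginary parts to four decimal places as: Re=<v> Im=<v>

First d^2_{1,1}(β=0.9611), then the phase factors e^{-i(1)α} and e^{-i(1)γ}:
c=cos(0.961100/2)=0.886741, s=sin(0.961100/2)=0.462267; N=√[6·1·6·1]=6.000000
k: max(0,(1)−(1))=0 … min(2+(1),2−(1))=1
  k=0: (−1)^0·6.0000/(6)·0.8867^4·0.4623^0 = +0.618282
  k=1: (−1)^1·6.0000/(2)·0.8867^2·0.4623^2 = -0.504081
d^2_{1,1}(0.9611) = +0.618282 -0.504081 = +0.114201
D = (-0.958132-0.286328i)·(+0.114201)·(+0.204053-0.978960i) = -0.054339+0.100445i

Re=-0.0543 Im=0.1004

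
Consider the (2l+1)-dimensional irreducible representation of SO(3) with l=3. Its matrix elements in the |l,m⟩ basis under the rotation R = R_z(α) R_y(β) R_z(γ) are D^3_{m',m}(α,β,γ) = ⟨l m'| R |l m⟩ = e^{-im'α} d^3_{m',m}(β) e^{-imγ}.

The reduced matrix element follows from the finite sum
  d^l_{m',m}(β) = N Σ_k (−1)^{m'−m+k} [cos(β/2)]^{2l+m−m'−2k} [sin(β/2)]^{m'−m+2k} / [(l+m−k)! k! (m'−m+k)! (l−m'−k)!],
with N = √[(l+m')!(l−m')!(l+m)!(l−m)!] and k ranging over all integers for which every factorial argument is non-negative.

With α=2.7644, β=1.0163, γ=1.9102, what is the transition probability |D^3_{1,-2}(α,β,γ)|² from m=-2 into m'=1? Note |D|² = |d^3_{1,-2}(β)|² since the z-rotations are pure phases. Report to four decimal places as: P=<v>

P=0.1685

D^3_{1,-2}(2.7644,1.0163,1.9102) = e^{-i·1·2.7644}·d^3_{1,-2}(1.0163)·e^{-i·-2·1.9102}. Compute d first:
With c≡cos(β/2)=0.873646 and s≡sin(β/2)=0.486562, N=[24·2·1·120]^{1/2}=75.894664
Admissible k: 0..1 (factorial args all ≥0)
  k=0: (−1)^3·75.8947/(12)·0.8736^3·0.4866^3 = -0.485793
  k=1: (−1)^4·75.8947/(24)·0.8736^1·0.4866^5 = +0.075340
d^3_{1,-2}(1.0163) = -0.485793 +0.075340 = -0.410452
|D^3_{1,-2}|² = |d^3_{1,-2}(β)|² = (-0.410452)² = 0.168471 (the z-rotation phases have unit modulus)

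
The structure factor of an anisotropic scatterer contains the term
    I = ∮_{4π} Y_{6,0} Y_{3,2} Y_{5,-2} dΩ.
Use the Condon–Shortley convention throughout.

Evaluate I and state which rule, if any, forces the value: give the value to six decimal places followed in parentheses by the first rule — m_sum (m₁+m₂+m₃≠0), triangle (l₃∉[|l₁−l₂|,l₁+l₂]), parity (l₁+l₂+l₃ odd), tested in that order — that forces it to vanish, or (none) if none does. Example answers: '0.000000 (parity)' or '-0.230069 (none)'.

-0.165130 (none)

Rules hold: Σm=0, L=14 even, 3≤5≤9.
N = 13·7·11 = 1001
Δ = 4!·8!·2!/15! = 1/675675
Racah Σ t=1..3: t=1:−1/8640 t=2:+1/2304 t=3:−1/8640 = 7/34560
⇒ 3j(6 3 5; 0 0 0)² = 7/429, sgn -1
Racah Σ t=3..4: t=3:−1/8640 t=4:+1/34560 = -1/11520
⇒ 3j(6 3 5; 0 2 -2)² = 3/143, sgn +1
4πI² = N·(3j₀)²·(3jₘ)² = 49/143
I = -1·√(0.342657/4π) = -0.16512966
No selection rule forces the value: the integral is nonzero (none).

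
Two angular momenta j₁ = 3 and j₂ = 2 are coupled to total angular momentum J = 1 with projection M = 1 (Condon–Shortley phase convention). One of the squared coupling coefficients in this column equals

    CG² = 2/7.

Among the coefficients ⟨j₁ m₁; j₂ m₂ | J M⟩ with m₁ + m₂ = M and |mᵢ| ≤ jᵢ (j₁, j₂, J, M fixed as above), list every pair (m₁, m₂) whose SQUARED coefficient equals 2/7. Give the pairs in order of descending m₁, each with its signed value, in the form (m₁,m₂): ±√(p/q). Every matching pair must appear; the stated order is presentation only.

Admissible pairs with m₁+m₂ = M = 1: (-1,2), (0,1), (1,0), (2,-1), (3,-2)
  (m₁,m₂)=(3,-2): CG² = 3/7, CG = +√(3/7)
  (m₁,m₂)=(2,-1): CG² = 2/7, CG = −√(2/7)   ← matches the target
  (m₁,m₂)=(1,0): CG² = 6/35, CG = +√(6/35)
  (m₁,m₂)=(0,1): CG² = 3/35, CG = −√(3/35)
  (m₁,m₂)=(-1,2): CG² = 1/35, CG = +√(1/35)
Pairs with CG² = 2/7: (2,-1): −√(2/7)

(2,-1): −√(2/7)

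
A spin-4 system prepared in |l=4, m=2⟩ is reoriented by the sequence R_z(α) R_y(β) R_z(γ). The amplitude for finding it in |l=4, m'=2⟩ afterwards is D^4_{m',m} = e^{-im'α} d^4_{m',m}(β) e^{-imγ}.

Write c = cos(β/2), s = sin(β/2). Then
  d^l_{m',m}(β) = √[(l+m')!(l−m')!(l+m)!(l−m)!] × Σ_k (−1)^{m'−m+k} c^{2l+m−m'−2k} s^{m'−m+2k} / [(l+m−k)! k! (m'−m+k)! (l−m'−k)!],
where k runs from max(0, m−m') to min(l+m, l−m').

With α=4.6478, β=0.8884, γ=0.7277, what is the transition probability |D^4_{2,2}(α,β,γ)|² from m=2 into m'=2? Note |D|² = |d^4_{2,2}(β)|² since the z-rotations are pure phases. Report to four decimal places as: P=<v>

D^4_{2,2}(4.6478,0.8884,0.7277) = e^{-i·2·4.6478}·d^4_{2,2}(0.8884)·e^{-i·2·0.7277}. Compute d first:
Half-angle: c=0.902955, s=0.429736. N=√(720·2·720·2)=1440.000000
k: max(0,(2)−(2))=0 … min(4+(2),4−(2))=2
  k=0: (−1)^0·1440.0000/(1440)·0.9030^8·0.4297^0 = +0.441904
  k=1: (−1)^1·1440.0000/(120)·0.9030^6·0.4297^2 = -1.201102
  k=2: (−1)^2·1440.0000/(96)·0.9030^4·0.4297^4 = +0.340064
d^4_{2,2}(0.8884) = +0.441904 -1.201102 +0.340064 = -0.419134
|D^4_{2,2}|² = |d^4_{2,2}(β)|² = (-0.419134)² = 0.175673 (the z-rotation phases have unit modulus)

P=0.1757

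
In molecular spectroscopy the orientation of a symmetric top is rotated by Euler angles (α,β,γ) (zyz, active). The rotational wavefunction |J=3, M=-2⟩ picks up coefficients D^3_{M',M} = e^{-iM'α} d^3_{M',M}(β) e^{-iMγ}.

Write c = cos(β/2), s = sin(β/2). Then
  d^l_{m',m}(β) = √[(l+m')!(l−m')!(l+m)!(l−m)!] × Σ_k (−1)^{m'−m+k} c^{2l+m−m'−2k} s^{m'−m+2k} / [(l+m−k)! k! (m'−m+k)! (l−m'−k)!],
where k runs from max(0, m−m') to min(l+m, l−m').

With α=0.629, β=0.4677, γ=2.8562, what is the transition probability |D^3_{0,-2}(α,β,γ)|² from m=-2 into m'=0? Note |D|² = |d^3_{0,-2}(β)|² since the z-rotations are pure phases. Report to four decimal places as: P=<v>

Split into d^3_{0,-2}(β=0.4677) × two z-phases.
c=cos(0.467700/2)=0.972781, s=sin(0.467700/2)=0.231724; N=√[6·6·1·120]=65.726707
The bounds max(0,m−m')=0 and min(l+m,l−m')=1 give 2 terms
  k=0: (−1)^2·65.7267/(12)·0.9728^4·0.2317^2 = +0.263369
  k=1: (−1)^3·65.7267/(12)·0.9728^2·0.2317^4 = -0.014944
d^3_{0,-2}(0.4677) = +0.263369 -0.014944 = +0.248425
|D^3_{0,-2}|² = |d^3_{0,-2}(β)|² = (+0.248425)² = 0.061715 (the z-rotation phases have unit modulus)

P=0.0617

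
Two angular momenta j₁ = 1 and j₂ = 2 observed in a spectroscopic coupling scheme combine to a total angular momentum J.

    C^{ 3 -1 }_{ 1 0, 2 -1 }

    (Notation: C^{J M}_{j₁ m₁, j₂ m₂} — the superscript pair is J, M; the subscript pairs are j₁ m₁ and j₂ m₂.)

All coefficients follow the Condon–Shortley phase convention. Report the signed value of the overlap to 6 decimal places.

+0.730297

j₁+j₂−J=0  J+j₁−j₂=2  J−j₁+j₂=4  j₁+j₂+J+1=7
(j₁±m₁, j₂±m₂, J±M) = (1,1,1,3,2,4)
P² = 96/5
sum k=0..0:
  [0] +1/6 = 1/6
S = 1/6
C² = P²·S² = 8/15 ; C = +0.730297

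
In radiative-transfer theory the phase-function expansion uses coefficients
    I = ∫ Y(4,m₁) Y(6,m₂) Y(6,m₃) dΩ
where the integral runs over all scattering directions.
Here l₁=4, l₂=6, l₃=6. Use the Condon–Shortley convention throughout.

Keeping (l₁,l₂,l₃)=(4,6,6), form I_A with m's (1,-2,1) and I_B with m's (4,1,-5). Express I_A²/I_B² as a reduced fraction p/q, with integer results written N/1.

2809/2310

Same 4,6,6: normalisation and zero-m 3j drop out of the ratio.
A: Δ: 4! 4! 8! / 17! → 1/15315300; sum: t=0:+1/82944 t=1:−1/17280 t=2:+1/34560 t=3:−1/725760 = -53/2903040; 3j²(4 6 6; 1 -2 1) = Δ·Π!·Σ² = 2809/306306  (sign +1)
B: Δ: 4! 4! 8! / 17! → 1/15315300; sum: t=0:+1/2903040 = 1/2903040; 3j²(4 6 6; 4 1 -5) = Δ·Π!·Σ² = 5/663  (sign -1)
I_A²/I_B² = (2809/306306)/(5/663) = 2809/2310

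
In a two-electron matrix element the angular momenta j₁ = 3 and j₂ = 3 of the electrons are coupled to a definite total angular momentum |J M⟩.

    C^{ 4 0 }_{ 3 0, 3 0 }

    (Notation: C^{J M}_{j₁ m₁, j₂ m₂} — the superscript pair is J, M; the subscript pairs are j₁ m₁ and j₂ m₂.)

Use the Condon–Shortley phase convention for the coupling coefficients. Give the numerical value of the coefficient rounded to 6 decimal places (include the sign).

-0.483494  (= −√(18/77))

j₁+j₂−J=2  J+j₁−j₂=4  J−j₁+j₂=4  j₁+j₂+J+1=11
(j₁±m₁, j₂±m₂, J±M) = (3,3,3,3,4,4)
P² = 373248/1925
sum k=0..2:
  [0] +1/72 = 1/72
  [1] −1/16 = -1/16
  [2] +1/72 = 1/72
S = -5/144
C² = P²·S² = 18/77 ; C = -0.483494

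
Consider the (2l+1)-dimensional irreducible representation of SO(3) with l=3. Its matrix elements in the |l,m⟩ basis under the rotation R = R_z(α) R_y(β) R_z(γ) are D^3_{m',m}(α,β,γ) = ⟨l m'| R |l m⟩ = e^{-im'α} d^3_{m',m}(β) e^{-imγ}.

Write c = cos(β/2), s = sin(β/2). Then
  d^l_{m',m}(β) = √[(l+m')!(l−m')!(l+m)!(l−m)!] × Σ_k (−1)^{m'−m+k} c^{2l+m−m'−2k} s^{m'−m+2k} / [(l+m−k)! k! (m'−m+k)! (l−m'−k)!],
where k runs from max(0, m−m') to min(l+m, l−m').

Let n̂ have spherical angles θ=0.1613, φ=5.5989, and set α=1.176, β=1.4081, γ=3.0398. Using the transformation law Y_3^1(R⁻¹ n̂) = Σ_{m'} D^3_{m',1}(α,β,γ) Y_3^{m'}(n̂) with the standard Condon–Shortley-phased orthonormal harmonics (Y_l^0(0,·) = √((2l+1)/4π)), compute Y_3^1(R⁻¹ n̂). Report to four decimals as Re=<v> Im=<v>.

Re=0.2901 Im=0.0763

Need the full column D^3_{m',1} for m'=−3..3 at α=1.1760, β=1.4081, γ=3.0398.
cos(β/2)=0.762227, sin(β/2)=0.647310
d^3_{-3,1}: single k=4 term ⇒ +0.395060;  D = +0.348909+0.185298i
d^3_{-2,1}: k∈[3..4] ⇒ +0.759661 -0.273934 = +0.485727;  D = +0.375294-0.308358i
d^3_{-1,1}: k∈[2..4] ⇒ +0.848619 -0.816033 +0.073565 = +0.106152;  D = -0.030660-0.101627i
d^3_{0,1}: k∈[1..3] ⇒ +0.576931 -1.248250 +0.300080 = -0.371239;  D = +0.369317+0.037724i
d^3_{1,1}: k∈[0..2] ⇒ +0.196113 -1.131492 +0.612025 = -0.323355;  D = +0.154056-0.284298i
d^3_{2,1}: k∈[0..1] ⇒ -0.526664 +0.759661 = +0.232997;  D = +0.146400+0.181258i
d^3_{3,1}: single k=0 term ⇒ +0.547781;  D = +0.525744-0.153810i
Y_3^{m'}(θ=0.1613,φ=5.5989) and Σ D·Y over m':
  (+0.3489+0.1853i)·(-0.0008+0.0015i)  (+0.3753-0.3084i)·(+0.0052+0.0255i)  (-0.0307-0.1016i)·(+0.1557+0.1270i)  (+0.3693+0.0377i)·(+0.6892+0.0000i)  (+0.1541-0.2843i)·(-0.1557+0.1270i)  (+0.1464+0.1813i)·(+0.0052-0.0255i)  (+0.5257-0.1538i)·(+0.0008+0.0015i)
Y_3^1(R⁻¹ n̂) = +0.290075+0.076347i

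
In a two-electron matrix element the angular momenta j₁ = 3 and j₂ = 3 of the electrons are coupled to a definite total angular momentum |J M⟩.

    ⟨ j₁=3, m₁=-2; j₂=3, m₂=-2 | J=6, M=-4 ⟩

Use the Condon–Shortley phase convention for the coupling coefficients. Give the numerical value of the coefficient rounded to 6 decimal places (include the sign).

√[13·0!6!6!/13! · 1!5!1!5!2!10!] = √(1244160000/11)
  +(−1)^0/∏(0,0,5,1,1,5)! = 1/14400  (running 1/14400)
⟨..|..⟩ = √(1244160000/11)·(1/14400) = +0.738549

+0.738549  (= +√(6/11))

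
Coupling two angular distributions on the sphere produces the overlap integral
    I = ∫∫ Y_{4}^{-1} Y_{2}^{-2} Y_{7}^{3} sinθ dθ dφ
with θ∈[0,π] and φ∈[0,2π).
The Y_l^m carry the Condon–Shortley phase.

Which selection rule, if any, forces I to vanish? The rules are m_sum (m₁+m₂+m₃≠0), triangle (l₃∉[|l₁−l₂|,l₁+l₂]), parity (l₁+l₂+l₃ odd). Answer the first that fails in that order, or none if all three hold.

triangle

Σmᵢ = 0  ✓
l₃∈[|l₁−l₂|,l₁+l₂]=[2,6] required, l₃=7 fails  ✗
Σlᵢ = 13 ⇒ odd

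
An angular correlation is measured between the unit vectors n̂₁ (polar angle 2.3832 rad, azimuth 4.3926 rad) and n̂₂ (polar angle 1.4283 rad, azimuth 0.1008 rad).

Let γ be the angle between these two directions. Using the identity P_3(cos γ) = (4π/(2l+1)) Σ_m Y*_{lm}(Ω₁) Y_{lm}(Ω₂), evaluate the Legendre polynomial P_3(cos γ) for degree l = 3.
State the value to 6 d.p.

Expand P_3 via completeness: Σ_{m} conj(Y_{3,m}) at Ω₁ times Y_{3,m} at Ω₂ —
  [-3]  conj(Y_{3,-3})(Ω₁) = +0.111138+0.077913i ; Y_{3,-3}(Ω₂) = +0.386304-0.120514i ; Δ = +0.052323+0.016704i
  [-2]  conj(Y_{3,-2})(Ω₁) = +0.281564-0.209452i ; Y_{3,-2}(Ω₂) = +0.139330-0.028476i ; Δ = +0.033266-0.037201i
  [-1]  conj(Y_{3,-1})(Ω₁) = -0.114241-0.344977i ; Y_{3,-1}(Ω₂) = -0.286185+0.028946i ; Δ = +0.042680+0.095421i
  [+0]  conj(Y_{3,0})(Ω₁) = +0.098890-0.000000i ; Y_{3,0}(Ω₂) = -0.153645+0.000000i ; Δ = -0.015194+0.000000i
  [+1]  conj(Y_{3,1})(Ω₁) = +0.114241-0.344977i ; Y_{3,1}(Ω₂) = +0.286185+0.028946i ; Δ = +0.042680-0.095421i
  [+2]  conj(Y_{3,2})(Ω₁) = +0.281564+0.209452i ; Y_{3,2}(Ω₂) = +0.139330+0.028476i ; Δ = +0.033266+0.037201i
  [+3]  conj(Y_{3,3})(Ω₁) = -0.111138+0.077913i ; Y_{3,3}(Ω₂) = -0.386304-0.120514i ; Δ = +0.052323-0.016704i
Σ over m = +0.241343-0.000000i; ×(4π/7) → +0.433258-0.000000i. Real part: 0.433258

0.433258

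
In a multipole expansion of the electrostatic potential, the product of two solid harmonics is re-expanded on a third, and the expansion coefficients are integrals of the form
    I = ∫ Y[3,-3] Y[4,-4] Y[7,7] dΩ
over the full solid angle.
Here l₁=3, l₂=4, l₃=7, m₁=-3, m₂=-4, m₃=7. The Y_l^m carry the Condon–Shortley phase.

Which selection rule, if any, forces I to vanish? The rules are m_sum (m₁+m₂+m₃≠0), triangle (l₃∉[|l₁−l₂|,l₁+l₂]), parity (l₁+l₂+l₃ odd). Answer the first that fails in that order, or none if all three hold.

azimuthal sum: -3 − 4 + 7 = 0  ✓
1 ≤ 7 ≤ 7 (triangle on l)  ✓
L = 3 + 4 + 7 = 14 (even)  ✓

none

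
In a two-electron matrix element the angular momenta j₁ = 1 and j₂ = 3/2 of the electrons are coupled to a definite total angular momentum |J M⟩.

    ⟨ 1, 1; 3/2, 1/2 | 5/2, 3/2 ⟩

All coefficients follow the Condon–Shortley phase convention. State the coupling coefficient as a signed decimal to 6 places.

√[6·0!2!3!/6! · 2!0!2!1!4!1!] = √(48/5)
  +(−1)^0/∏(0,0,0,2,2,1)! = 1/4  (running 1/4)
⟨..|..⟩ = √(48/5)·(1/4) = +0.774597

+0.774597  (= +√(3/5))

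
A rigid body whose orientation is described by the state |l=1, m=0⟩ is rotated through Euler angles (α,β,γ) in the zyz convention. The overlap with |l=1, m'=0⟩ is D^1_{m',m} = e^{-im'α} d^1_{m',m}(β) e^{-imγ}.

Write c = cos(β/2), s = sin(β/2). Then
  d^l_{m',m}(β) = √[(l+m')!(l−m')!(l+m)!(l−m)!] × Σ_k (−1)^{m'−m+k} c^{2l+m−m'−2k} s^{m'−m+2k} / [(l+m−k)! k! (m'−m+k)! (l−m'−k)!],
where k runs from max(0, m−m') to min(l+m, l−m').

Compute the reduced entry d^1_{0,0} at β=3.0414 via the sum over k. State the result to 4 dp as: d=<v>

d=-0.9950

d^1_{0,0}(β=3.0414) via the finite sum:
c=cos(3.041400/2)=0.050075, s=sin(3.041400/2)=0.998745; N=√[1·1·1·1]=1.000000
k: max(0,(0)−(0))=0 … min(1+(0),1−(0))=1
  k=0: (−1)^0·1.0000/(1)·0.0501^2·0.9987^0 = +0.002508
  k=1: (−1)^1·1.0000/(1)·0.0501^0·0.9987^2 = -0.997492
d^1_{0,0}(3.0414) = +0.002508 -0.997492 = -0.994985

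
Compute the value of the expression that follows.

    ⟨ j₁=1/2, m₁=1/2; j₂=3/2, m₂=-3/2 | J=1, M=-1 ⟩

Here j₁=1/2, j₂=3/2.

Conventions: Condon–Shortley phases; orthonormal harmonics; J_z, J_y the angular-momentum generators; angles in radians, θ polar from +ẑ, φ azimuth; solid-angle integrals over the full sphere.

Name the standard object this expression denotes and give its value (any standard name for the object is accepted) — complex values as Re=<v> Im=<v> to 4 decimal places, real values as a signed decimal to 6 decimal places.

Clebsch–Gordan coefficient, +√(3/4) ≈ +0.866025

This is a Clebsch–Gordan (vector-coupling) coefficient.
triangle: 1!·0!·2!/4! = 2/24
(j±m)!: 1!·0!·0!·3!·0!·2! = 12
prefactor² = (2J+1)·Δ·N² = 3
  k=0: +1/(0!·1!·0!·0!·0!·2!) = 1/2
Σ = 1/2  ⇒  CG² = 3·(1/2)² = 3/4
CG = +√(3/4) = +0.866025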